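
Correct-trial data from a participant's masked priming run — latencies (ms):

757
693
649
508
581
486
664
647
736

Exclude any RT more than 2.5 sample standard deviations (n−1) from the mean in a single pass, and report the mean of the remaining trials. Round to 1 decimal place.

n = 9, ΣRT = 5721, M = 635.667
Σ(x−M)² = 70872.00; s = √(70872.00/8) = 94.122
Cutoffs: 635.667 ± 2.5·94.122 → [400.4, 871.0]
No RTs fall outside the cutoffs; all 9 retained. Mean = 5721/9 = 635.667

635.7 ms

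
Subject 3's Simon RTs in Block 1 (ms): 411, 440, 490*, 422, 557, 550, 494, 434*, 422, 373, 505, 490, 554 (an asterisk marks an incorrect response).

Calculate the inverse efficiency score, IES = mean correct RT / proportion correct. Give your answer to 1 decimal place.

Correct trials (n=11): 411, 440, 422, 557, 550, 494, 422, 373, 505, 490, 554
Mean correct RT = 5218/11 = 474.3636 ms
Proportion correct = 11/13
IES = 474.3636 / (11/13) = 560.612 ms

560.6 ms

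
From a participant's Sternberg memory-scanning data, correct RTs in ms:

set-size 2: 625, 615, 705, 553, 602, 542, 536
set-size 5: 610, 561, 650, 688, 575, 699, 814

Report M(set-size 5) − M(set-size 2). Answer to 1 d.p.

M(set-size 2) = 4178/7 = 596.857
M(set-size 5) = 4597/7 = 656.714
Difference = 656.714 − 596.857 = 59.857 ms

59.9 ms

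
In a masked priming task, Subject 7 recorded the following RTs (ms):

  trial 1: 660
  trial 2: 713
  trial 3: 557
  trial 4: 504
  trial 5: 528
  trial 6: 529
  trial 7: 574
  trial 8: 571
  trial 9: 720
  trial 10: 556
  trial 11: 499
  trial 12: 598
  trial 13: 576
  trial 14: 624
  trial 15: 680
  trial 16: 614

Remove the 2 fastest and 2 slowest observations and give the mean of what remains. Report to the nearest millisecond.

Sorted: 499, 504, 528, 529, 556, 557, 571, 574, 576, 598, 614, 624, 660, 680, 713, 720
Drop lowest 2 (499, 504) and highest 2 (713, 720)
Remaining (n=12): Σ = 7067, mean = 7067/12 = 588.917

589 ms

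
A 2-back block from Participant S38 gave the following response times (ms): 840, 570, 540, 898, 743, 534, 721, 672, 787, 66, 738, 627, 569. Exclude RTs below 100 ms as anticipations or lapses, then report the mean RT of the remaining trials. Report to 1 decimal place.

Excluded: 66
Retained (n=12): Σ = 8239
Mean = 8239/12 = 686.5833

686.6 ms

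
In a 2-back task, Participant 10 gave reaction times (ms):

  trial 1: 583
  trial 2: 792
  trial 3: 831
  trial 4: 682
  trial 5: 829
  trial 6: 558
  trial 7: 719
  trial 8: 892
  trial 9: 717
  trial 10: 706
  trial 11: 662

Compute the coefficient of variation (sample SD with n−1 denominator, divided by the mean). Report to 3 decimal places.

n = 11, Σ = 7971, M = 724.6364
Σ(x−M)² = 108760.545; s = √(108760.545/10) = 104.2883
CV = 104.2883 / 724.6364 = 0.14392

0.144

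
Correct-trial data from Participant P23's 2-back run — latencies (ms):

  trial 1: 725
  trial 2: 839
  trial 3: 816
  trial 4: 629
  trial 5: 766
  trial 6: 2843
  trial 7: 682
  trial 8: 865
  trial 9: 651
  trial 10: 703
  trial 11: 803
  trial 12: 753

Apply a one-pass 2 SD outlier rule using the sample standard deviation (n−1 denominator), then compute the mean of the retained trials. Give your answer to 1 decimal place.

748.4 ms

n = 12, ΣRT = 11075, M = 922.917
Σ(x−M)² = 4082322.92; s = √(4082322.92/11) = 609.196
Cutoffs: 922.917 ± 2·609.196 → [-295.5, 2141.3]
Outside: 2843 → excluded.
Retained (n=11): Σ = 8232, mean = 8232/11 = 748.364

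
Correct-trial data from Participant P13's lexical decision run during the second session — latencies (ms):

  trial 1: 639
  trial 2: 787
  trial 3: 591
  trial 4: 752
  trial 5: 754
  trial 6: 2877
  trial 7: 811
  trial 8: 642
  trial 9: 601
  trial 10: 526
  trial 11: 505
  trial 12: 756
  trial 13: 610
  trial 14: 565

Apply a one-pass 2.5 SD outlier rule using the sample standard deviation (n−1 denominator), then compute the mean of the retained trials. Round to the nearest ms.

n = 14, ΣRT = 11416, M = 815.429
Σ(x−M)² = 4704835.43; s = √(4704835.43/13) = 601.590
Cutoffs: 815.429 ± 2.5·601.590 → [-688.5, 2319.4]
Outside: 2877 → excluded.
Retained (n=13): Σ = 8539, mean = 8539/13 = 656.846

657 ms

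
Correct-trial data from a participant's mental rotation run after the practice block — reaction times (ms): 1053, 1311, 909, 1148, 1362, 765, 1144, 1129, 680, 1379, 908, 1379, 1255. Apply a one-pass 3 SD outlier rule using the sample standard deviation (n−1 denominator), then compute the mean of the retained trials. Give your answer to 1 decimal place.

1109.4 ms

n = 13, ΣRT = 14422, M = 1109.385
Σ(x−M)² = 660987.08; s = √(660987.08/12) = 234.696
Cutoffs: 1109.385 ± 3·234.696 → [405.3, 1813.5]
No RTs fall outside the cutoffs; all 13 retained. Mean = 14422/13 = 1109.385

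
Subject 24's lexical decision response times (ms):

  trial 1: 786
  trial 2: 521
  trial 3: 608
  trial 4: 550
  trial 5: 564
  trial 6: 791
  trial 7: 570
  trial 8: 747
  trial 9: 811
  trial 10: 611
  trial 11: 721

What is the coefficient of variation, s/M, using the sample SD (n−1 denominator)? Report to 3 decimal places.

0.166

n = 11, Σ = 7280, M = 661.8182
Σ(x−M)² = 120933.636; s = √(120933.636/10) = 109.9698
CV = 109.9698 / 661.8182 = 0.16616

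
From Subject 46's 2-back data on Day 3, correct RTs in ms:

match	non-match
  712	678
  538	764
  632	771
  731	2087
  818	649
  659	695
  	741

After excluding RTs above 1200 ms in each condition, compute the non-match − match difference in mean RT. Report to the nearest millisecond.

non-match: exclude 2087
M(match) = 4090/6 = 681.667
M(non-match) = 4298/6 = 716.333
Difference = 716.333 − 681.667 = 34.667 ms

35 ms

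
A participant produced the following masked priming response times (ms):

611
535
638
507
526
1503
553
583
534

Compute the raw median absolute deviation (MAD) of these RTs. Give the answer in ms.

Sorted: 507, 526, 534, 535, 553, 583, 611, 638, 1503 → median = 553
|x − 553|: 58, 18, 85, 46, 27, 950, 0, 30, 19
Sorted deviations: 0, 18, 19, 27, 30, 46, 58, 85, 950 → MAD = 30

30 ms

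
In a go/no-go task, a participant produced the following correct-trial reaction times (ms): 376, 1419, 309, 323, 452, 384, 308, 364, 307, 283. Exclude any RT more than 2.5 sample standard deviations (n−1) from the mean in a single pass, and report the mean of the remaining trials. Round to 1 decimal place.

345.1 ms

n = 10, ΣRT = 4525, M = 452.500
Σ(x−M)² = 1060642.50; s = √(1060642.50/9) = 343.292
Cutoffs: 452.500 ± 2.5·343.292 → [-405.7, 1310.7]
Outside: 1419 → excluded.
Retained (n=9): Σ = 3106, mean = 3106/9 = 345.111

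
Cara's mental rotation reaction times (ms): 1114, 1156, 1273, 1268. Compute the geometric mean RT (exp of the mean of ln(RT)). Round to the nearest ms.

1201 ms

ln(RT): 7.0157, 7.0527, 7.1491, 7.1452
Mean ln(RT) = 28.3628/4 = 7.09069
Geometric mean = exp(7.09069) = 1200.74 ms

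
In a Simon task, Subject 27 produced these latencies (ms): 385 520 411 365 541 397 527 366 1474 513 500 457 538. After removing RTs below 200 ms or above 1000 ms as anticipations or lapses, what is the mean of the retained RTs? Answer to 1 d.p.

Excluded: 1474
Retained (n=12): Σ = 5520
Mean = 5520/12 = 460.0000

460.0 ms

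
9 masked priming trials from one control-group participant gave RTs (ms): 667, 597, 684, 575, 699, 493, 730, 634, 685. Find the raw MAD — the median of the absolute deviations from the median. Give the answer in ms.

33 ms

Sorted: 493, 575, 597, 634, 667, 684, 685, 699, 730 → median = 667
|x − 667|: 0, 70, 17, 92, 32, 174, 63, 33, 18
Sorted deviations: 0, 17, 18, 32, 33, 63, 70, 92, 174 → MAD = 33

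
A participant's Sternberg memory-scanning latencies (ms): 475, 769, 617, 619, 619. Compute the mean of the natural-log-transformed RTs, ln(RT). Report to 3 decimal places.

ln(RT): 6.1633, 6.6451, 6.4249, 6.4281, 6.4281
Σ ln(RT) = 32.0895
Mean = 32.0895/5 = 6.41790

6.418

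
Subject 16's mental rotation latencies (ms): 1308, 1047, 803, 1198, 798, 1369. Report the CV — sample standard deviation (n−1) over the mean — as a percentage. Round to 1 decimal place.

n = 6, Σ = 6523, M = 1087.1667
Σ(x−M)² = 306462.833; s = √(306462.833/5) = 247.5734
CV = 247.5734 / 1087.1667 = 0.22772 = 22.772%

22.8%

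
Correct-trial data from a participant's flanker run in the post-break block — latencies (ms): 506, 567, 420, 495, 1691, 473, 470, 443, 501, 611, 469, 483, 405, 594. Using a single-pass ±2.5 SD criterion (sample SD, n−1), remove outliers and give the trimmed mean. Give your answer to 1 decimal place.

n = 14, ΣRT = 8128, M = 580.571
Σ(x−M)² = 1374857.43; s = √(1374857.43/13) = 325.205
Cutoffs: 580.571 ± 2.5·325.205 → [-232.4, 1393.6]
Outside: 1691 → excluded.
Retained (n=13): Σ = 6437, mean = 6437/13 = 495.154

495.2 ms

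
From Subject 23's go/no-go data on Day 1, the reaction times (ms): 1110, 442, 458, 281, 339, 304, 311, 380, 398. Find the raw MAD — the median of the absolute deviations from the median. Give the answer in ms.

69 ms

Sorted: 281, 304, 311, 339, 380, 398, 442, 458, 1110 → median = 380
|x − 380|: 730, 62, 78, 99, 41, 76, 69, 0, 18
Sorted deviations: 0, 18, 41, 62, 69, 76, 78, 99, 730 → MAD = 69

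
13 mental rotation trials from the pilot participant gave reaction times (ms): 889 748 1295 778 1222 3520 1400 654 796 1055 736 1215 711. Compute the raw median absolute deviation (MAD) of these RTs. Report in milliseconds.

Sorted: 654, 711, 736, 748, 778, 796, 889, 1055, 1215, 1222, 1295, 1400, 3520 → median = 889
|x − 889|: 0, 141, 406, 111, 333, 2631, 511, 235, 93, 166, 153, 326, 178
Sorted deviations: 0, 93, 111, 141, 153, 166, 178, 235, 326, 333, 406, 511, 2631 → MAD = 178

178 ms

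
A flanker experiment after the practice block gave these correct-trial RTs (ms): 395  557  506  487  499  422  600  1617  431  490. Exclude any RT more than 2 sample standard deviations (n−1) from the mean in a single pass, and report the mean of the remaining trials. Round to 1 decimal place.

n = 10, ΣRT = 6004, M = 600.400
Σ(x−M)² = 1182312.40; s = √(1182312.40/9) = 362.447
Cutoffs: 600.400 ± 2·362.447 → [-124.5, 1325.3]
Outside: 1617 → excluded.
Retained (n=9): Σ = 4387, mean = 4387/9 = 487.444

487.4 ms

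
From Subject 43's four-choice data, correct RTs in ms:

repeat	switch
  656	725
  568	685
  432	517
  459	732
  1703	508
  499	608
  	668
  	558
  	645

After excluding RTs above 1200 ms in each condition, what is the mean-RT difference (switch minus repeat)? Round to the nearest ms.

105 ms

repeat: exclude 1703
M(repeat) = 2614/5 = 522.800
M(switch) = 5646/9 = 627.333
Difference = 627.333 − 522.800 = 104.533 ms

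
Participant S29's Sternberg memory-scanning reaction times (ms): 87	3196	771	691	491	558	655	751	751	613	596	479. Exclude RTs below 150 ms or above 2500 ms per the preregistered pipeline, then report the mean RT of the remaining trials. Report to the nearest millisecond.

636 ms

Excluded: 87, 3196
Retained (n=10): Σ = 6356
Mean = 6356/10 = 635.6000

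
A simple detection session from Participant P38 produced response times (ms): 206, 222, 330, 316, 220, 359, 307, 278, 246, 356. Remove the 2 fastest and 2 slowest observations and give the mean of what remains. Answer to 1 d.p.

283.2 ms

Sorted: 206, 220, 222, 246, 278, 307, 316, 330, 356, 359
Drop lowest 2 (206, 220) and highest 2 (356, 359)
Remaining (n=6): Σ = 1699, mean = 1699/6 = 283.167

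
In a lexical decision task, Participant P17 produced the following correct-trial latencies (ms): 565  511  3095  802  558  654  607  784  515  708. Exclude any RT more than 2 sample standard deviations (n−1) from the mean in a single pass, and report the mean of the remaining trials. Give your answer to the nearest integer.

634 ms

n = 10, ΣRT = 8799, M = 879.900
Σ(x−M)² = 5549008.90; s = √(5549008.90/9) = 785.211
Cutoffs: 879.900 ± 2·785.211 → [-690.5, 2450.3]
Outside: 3095 → excluded.
Retained (n=9): Σ = 5704, mean = 5704/9 = 633.778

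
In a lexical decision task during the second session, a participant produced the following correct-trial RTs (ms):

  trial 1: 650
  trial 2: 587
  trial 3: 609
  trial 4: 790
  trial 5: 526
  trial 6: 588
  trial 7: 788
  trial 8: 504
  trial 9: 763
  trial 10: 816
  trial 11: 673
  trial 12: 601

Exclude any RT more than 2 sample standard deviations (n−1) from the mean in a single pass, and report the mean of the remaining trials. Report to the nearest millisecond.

658 ms

n = 12, ΣRT = 7895, M = 657.917
Σ(x−M)² = 127332.92; s = √(127332.92/11) = 107.591
Cutoffs: 657.917 ± 2·107.591 → [442.7, 873.1]
No RTs fall outside the cutoffs; all 12 retained. Mean = 7895/12 = 657.917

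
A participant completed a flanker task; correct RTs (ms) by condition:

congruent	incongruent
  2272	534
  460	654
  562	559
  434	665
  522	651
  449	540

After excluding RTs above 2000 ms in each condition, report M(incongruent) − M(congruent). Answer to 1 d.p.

congruent: exclude 2272
M(congruent) = 2427/5 = 485.400
M(incongruent) = 3603/6 = 600.500
Difference = 600.500 − 485.400 = 115.100 ms

115.1 ms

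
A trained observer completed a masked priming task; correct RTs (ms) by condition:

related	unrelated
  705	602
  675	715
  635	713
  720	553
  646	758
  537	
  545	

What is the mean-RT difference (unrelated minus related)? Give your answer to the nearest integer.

31 ms

M(related) = 4463/7 = 637.571
M(unrelated) = 3341/5 = 668.200
Difference = 668.200 − 637.571 = 30.629 ms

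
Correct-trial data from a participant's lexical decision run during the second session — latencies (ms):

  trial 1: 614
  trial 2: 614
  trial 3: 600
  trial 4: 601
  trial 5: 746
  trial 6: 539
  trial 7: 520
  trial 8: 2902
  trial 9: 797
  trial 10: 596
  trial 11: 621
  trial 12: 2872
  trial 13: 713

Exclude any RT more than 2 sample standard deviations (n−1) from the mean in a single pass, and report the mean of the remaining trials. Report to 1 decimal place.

n = 13, ΣRT = 12735, M = 979.615
Σ(x−M)² = 8671651.08; s = √(8671651.08/12) = 850.081
Cutoffs: 979.615 ± 2·850.081 → [-720.5, 2679.8]
Outside: 2872, 2902 → excluded.
Retained (n=11): Σ = 6961, mean = 6961/11 = 632.818

632.8 ms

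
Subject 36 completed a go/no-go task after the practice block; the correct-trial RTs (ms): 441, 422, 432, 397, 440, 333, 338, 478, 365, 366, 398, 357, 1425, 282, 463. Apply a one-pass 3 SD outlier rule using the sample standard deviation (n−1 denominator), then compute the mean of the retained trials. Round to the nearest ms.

394 ms

n = 15, ΣRT = 6937, M = 462.467
Σ(x−M)² = 1033435.73; s = √(1033435.73/14) = 271.693
Cutoffs: 462.467 ± 3·271.693 → [-352.6, 1277.5]
Outside: 1425 → excluded.
Retained (n=14): Σ = 5512, mean = 5512/14 = 393.714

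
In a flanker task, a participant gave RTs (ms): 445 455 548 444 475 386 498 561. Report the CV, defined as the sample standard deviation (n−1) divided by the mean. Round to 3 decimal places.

0.121

n = 8, Σ = 3812, M = 476.5000
Σ(x−M)² = 23418.000; s = √(23418.000/7) = 57.8397
CV = 57.8397 / 476.5000 = 0.12138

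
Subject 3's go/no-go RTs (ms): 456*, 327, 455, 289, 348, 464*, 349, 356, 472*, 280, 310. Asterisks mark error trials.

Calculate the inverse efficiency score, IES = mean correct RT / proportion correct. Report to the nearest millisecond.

466 ms

Correct trials (n=8): 327, 455, 289, 348, 349, 356, 280, 310
Mean correct RT = 2714/8 = 339.2500 ms
Proportion correct = 8/11
IES = 339.2500 / (8/11) = 466.469 ms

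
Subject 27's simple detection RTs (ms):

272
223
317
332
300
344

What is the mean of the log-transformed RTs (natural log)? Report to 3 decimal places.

5.687

ln(RT): 5.6058, 5.4072, 5.7589, 5.8051, 5.7038, 5.8406
Σ ln(RT) = 34.1214
Mean = 34.1214/6 = 5.68691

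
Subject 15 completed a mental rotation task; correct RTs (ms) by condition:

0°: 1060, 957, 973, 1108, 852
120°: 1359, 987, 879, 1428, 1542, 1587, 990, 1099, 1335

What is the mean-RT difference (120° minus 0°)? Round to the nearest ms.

255 ms

M(0°) = 4950/5 = 990.000
M(120°) = 11206/9 = 1245.111
Difference = 1245.111 − 990.000 = 255.111 ms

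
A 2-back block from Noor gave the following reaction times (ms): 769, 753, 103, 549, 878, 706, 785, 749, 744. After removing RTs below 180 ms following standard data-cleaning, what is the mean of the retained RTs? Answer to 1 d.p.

741.6 ms

Excluded: 103
Retained (n=8): Σ = 5933
Mean = 5933/8 = 741.6250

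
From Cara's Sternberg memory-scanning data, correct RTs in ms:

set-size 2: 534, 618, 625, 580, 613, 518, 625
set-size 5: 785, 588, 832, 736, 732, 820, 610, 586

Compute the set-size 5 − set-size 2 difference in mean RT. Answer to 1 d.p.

123.6 ms

M(set-size 2) = 4113/7 = 587.571
M(set-size 5) = 5689/8 = 711.125
Difference = 711.125 − 587.571 = 123.554 ms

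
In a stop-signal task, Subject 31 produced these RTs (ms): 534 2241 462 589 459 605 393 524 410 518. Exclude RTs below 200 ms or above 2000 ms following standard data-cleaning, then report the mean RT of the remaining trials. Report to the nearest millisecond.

Excluded: 2241
Retained (n=9): Σ = 4494
Mean = 4494/9 = 499.3333

499 ms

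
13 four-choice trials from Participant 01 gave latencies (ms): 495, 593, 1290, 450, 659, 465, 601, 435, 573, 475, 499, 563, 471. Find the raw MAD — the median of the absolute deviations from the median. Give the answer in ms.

Sorted: 435, 450, 465, 471, 475, 495, 499, 563, 573, 593, 601, 659, 1290 → median = 499
|x − 499|: 4, 94, 791, 49, 160, 34, 102, 64, 74, 24, 0, 64, 28
Sorted deviations: 0, 4, 24, 28, 34, 49, 64, 64, 74, 94, 102, 160, 791 → MAD = 64

64 ms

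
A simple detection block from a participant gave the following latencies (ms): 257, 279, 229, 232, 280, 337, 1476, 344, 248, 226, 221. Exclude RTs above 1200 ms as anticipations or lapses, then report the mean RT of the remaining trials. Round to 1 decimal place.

265.3 ms

Excluded: 1476
Retained (n=10): Σ = 2653
Mean = 2653/10 = 265.3000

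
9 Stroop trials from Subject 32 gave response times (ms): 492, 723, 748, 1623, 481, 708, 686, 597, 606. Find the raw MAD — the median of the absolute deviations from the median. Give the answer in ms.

Sorted: 481, 492, 597, 606, 686, 708, 723, 748, 1623 → median = 686
|x − 686|: 194, 37, 62, 937, 205, 22, 0, 89, 80
Sorted deviations: 0, 22, 37, 62, 80, 89, 194, 205, 937 → MAD = 80

80 ms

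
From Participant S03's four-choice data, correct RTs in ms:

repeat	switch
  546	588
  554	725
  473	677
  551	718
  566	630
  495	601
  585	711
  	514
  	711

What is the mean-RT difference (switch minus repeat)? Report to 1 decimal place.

114.2 ms

M(repeat) = 3770/7 = 538.571
M(switch) = 5875/9 = 652.778
Difference = 652.778 − 538.571 = 114.206 ms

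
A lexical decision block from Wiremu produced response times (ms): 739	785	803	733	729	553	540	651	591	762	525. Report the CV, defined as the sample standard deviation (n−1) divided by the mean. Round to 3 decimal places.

n = 11, Σ = 7411, M = 673.7273
Σ(x−M)² = 109652.182; s = √(109652.182/10) = 104.7149
CV = 104.7149 / 673.7273 = 0.15543

0.155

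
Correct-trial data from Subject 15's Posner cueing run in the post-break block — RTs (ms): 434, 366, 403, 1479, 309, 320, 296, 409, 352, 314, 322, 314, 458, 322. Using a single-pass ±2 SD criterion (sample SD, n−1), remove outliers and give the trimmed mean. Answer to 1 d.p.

n = 14, ΣRT = 6098, M = 435.571
Σ(x−M)² = 1207053.43; s = √(1207053.43/13) = 304.713
Cutoffs: 435.571 ± 2·304.713 → [-173.9, 1045.0]
Outside: 1479 → excluded.
Retained (n=13): Σ = 4619, mean = 4619/13 = 355.308

355.3 ms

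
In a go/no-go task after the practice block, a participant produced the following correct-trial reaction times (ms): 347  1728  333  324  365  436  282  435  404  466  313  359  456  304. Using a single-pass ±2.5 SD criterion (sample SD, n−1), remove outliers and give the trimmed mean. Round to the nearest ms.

n = 14, ΣRT = 6552, M = 468.000
Σ(x−M)² = 1755566.00; s = √(1755566.00/13) = 367.483
Cutoffs: 468.000 ± 2.5·367.483 → [-450.7, 1386.7]
Outside: 1728 → excluded.
Retained (n=13): Σ = 4824, mean = 4824/13 = 371.077

371 ms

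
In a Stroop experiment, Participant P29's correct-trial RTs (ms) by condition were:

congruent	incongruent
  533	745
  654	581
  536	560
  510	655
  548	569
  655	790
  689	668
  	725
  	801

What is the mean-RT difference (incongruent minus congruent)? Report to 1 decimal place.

87.8 ms

M(congruent) = 4125/7 = 589.286
M(incongruent) = 6094/9 = 677.111
Difference = 677.111 − 589.286 = 87.825 ms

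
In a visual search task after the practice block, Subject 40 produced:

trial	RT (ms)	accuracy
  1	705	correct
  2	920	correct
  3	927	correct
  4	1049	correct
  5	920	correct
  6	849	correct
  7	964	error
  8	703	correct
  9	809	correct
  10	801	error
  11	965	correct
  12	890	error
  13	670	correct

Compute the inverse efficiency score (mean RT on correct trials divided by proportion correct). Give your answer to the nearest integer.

1107 ms

Correct trials (n=10): 705, 920, 927, 1049, 920, 849, 703, 809, 965, 670
Mean correct RT = 8517/10 = 851.7000 ms
Proportion correct = 10/13
IES = 851.7000 / (10/13) = 1107.210 ms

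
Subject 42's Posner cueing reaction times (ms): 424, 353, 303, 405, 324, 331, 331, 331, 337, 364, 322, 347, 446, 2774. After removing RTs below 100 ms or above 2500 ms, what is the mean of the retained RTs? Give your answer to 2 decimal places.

355.23 ms

Excluded: 2774
Retained (n=13): Σ = 4618
Mean = 4618/13 = 355.2308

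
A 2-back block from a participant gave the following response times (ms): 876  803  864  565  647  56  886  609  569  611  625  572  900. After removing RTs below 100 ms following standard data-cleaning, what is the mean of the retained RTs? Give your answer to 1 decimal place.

Excluded: 56
Retained (n=12): Σ = 8527
Mean = 8527/12 = 710.5833

710.6 ms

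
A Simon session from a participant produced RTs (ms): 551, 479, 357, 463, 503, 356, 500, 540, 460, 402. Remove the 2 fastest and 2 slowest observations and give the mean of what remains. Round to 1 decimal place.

467.8 ms

Sorted: 356, 357, 402, 460, 463, 479, 500, 503, 540, 551
Drop lowest 2 (356, 357) and highest 2 (540, 551)
Remaining (n=6): Σ = 2807, mean = 2807/6 = 467.833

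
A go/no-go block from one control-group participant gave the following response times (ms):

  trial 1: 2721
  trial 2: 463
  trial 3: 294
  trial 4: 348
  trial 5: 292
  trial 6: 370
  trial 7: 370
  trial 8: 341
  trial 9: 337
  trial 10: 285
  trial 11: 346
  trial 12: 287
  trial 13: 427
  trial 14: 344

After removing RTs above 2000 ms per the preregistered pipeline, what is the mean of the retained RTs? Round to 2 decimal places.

346.46 ms

Excluded: 2721
Retained (n=13): Σ = 4504
Mean = 4504/13 = 346.4615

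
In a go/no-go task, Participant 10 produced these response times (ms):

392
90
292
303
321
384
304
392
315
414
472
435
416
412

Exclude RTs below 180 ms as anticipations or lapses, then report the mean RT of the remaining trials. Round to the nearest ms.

Excluded: 90
Retained (n=13): Σ = 4852
Mean = 4852/13 = 373.2308

373 ms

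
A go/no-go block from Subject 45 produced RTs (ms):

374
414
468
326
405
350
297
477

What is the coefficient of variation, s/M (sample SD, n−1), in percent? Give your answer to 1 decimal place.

n = 8, Σ = 3111, M = 388.8750
Σ(x−M)² = 29044.875; s = √(29044.875/7) = 64.4148
CV = 64.4148 / 388.8750 = 0.16564 = 16.564%

16.6%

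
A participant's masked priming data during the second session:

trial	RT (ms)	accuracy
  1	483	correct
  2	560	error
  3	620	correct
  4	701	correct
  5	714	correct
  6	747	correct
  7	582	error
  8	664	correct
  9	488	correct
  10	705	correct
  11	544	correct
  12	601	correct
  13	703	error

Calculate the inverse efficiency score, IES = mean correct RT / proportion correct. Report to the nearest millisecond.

Correct trials (n=10): 483, 620, 701, 714, 747, 664, 488, 705, 544, 601
Mean correct RT = 6267/10 = 626.7000 ms
Proportion correct = 10/13
IES = 626.7000 / (10/13) = 814.710 ms

815 ms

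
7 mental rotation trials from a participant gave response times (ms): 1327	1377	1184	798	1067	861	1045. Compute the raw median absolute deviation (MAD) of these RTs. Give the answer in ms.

206 ms

Sorted: 798, 861, 1045, 1067, 1184, 1327, 1377 → median = 1067
|x − 1067|: 260, 310, 117, 269, 0, 206, 22
Sorted deviations: 0, 22, 117, 206, 260, 269, 310 → MAD = 206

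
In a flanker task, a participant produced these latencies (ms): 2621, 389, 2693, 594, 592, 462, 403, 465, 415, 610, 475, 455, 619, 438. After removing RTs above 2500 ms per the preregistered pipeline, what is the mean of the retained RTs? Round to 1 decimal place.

Excluded: 2621, 2693
Retained (n=12): Σ = 5917
Mean = 5917/12 = 493.0833

493.1 ms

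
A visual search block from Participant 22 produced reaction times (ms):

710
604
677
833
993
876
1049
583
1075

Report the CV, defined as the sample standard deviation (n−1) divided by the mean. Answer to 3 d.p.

0.230

n = 9, Σ = 7400, M = 822.2222
Σ(x−M)² = 286029.556; s = √(286029.556/8) = 189.0865
CV = 189.0865 / 822.2222 = 0.22997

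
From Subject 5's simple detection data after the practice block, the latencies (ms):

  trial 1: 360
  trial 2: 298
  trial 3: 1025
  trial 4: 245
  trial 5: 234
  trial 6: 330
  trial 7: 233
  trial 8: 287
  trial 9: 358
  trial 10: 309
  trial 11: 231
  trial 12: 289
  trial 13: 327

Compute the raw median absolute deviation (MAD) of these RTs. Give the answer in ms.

Sorted: 231, 233, 234, 245, 287, 289, 298, 309, 327, 330, 358, 360, 1025 → median = 298
|x − 298|: 62, 0, 727, 53, 64, 32, 65, 11, 60, 11, 67, 9, 29
Sorted deviations: 0, 9, 11, 11, 29, 32, 53, 60, 62, 64, 65, 67, 727 → MAD = 53

53 ms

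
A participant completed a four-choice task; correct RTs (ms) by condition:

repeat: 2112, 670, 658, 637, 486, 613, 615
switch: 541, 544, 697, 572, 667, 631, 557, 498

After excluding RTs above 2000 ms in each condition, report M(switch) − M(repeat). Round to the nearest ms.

-25 ms

repeat: exclude 2112
M(repeat) = 3679/6 = 613.167
M(switch) = 4707/8 = 588.375
Difference = 588.375 − 613.167 = -24.792 ms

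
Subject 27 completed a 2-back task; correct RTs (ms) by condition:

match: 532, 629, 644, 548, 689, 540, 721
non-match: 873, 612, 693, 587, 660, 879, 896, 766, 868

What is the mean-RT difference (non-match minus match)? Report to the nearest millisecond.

145 ms

M(match) = 4303/7 = 614.714
M(non-match) = 6834/9 = 759.333
Difference = 759.333 − 614.714 = 144.619 ms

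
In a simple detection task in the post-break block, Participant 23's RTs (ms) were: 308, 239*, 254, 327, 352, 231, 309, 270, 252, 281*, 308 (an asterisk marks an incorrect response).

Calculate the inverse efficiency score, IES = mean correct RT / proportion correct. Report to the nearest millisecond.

355 ms

Correct trials (n=9): 308, 254, 327, 352, 231, 309, 270, 252, 308
Mean correct RT = 2611/9 = 290.1111 ms
Proportion correct = 9/11
IES = 290.1111 / (9/11) = 354.580 ms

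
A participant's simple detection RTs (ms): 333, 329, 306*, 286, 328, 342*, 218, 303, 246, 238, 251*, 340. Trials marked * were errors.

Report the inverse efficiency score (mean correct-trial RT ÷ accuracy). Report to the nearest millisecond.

Correct trials (n=9): 333, 329, 286, 328, 218, 303, 246, 238, 340
Mean correct RT = 2621/9 = 291.2222 ms
Proportion correct = 9/12
IES = 291.2222 / (9/12) = 388.296 ms

388 ms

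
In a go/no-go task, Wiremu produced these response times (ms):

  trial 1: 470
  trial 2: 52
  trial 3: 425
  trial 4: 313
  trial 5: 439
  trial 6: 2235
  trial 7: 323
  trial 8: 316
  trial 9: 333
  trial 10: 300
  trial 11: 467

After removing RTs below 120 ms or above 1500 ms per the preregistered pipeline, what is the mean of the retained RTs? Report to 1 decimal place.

Excluded: 52, 2235
Retained (n=9): Σ = 3386
Mean = 3386/9 = 376.2222

376.2 ms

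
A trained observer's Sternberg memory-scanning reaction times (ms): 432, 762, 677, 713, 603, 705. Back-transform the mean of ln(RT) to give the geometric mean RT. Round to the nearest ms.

638 ms

ln(RT): 6.0684, 6.6359, 6.5177, 6.5695, 6.4019, 6.5582
Mean ln(RT) = 38.7516/6 = 6.45861
Geometric mean = exp(6.45861) = 638.17 ms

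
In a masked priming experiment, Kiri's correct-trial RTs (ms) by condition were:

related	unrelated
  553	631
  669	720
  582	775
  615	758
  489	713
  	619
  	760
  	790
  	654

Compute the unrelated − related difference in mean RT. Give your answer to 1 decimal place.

131.7 ms

M(related) = 2908/5 = 581.600
M(unrelated) = 6420/9 = 713.333
Difference = 713.333 − 581.600 = 131.733 ms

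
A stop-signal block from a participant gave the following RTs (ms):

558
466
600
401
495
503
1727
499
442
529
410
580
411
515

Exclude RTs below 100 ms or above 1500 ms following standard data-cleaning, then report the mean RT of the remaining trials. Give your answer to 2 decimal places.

Excluded: 1727
Retained (n=13): Σ = 6409
Mean = 6409/13 = 493.0000

493.00 ms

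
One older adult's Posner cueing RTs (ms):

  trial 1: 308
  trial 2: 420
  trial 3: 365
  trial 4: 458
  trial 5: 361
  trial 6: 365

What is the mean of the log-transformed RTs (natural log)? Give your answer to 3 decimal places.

5.931

ln(RT): 5.7301, 6.0403, 5.8999, 6.1269, 5.8889, 5.8999
Σ ln(RT) = 35.5859
Mean = 35.5859/6 = 5.93098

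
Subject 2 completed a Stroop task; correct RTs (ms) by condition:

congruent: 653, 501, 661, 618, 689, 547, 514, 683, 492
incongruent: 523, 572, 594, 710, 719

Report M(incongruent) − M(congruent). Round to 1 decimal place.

28.3 ms

M(congruent) = 5358/9 = 595.333
M(incongruent) = 3118/5 = 623.600
Difference = 623.600 − 595.333 = 28.267 ms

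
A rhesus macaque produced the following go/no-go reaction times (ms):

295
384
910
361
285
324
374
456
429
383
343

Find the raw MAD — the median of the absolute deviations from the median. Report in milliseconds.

50 ms

Sorted: 285, 295, 324, 343, 361, 374, 383, 384, 429, 456, 910 → median = 374
|x − 374|: 79, 10, 536, 13, 89, 50, 0, 82, 55, 9, 31
Sorted deviations: 0, 9, 10, 13, 31, 50, 55, 79, 82, 89, 536 → MAD = 50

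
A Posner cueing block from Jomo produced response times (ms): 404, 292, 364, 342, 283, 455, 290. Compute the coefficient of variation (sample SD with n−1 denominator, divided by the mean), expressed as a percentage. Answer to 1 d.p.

18.8%

n = 7, Σ = 2430, M = 347.1429
Σ(x−M)² = 25596.857; s = √(25596.857/6) = 65.3157
CV = 65.3157 / 347.1429 = 0.18815 = 18.815%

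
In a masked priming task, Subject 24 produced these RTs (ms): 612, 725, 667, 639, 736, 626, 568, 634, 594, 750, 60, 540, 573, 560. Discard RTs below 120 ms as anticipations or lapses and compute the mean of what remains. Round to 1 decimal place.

Excluded: 60
Retained (n=13): Σ = 8224
Mean = 8224/13 = 632.6154

632.6 ms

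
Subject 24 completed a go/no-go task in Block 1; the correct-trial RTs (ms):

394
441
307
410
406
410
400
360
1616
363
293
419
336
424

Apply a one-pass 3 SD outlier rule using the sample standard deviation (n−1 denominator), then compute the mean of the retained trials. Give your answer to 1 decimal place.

381.8 ms

n = 14, ΣRT = 6579, M = 469.929
Σ(x−M)² = 1440248.93; s = √(1440248.93/13) = 332.849
Cutoffs: 469.929 ± 3·332.849 → [-528.6, 1468.5]
Outside: 1616 → excluded.
Retained (n=13): Σ = 4963, mean = 4963/13 = 381.769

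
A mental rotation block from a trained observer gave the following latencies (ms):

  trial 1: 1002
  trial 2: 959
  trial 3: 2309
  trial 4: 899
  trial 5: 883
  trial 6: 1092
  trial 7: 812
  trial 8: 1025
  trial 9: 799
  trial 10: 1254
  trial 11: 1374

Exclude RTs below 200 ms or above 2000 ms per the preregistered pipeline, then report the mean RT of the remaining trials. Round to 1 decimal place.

1009.9 ms

Excluded: 2309
Retained (n=10): Σ = 10099
Mean = 10099/10 = 1009.9000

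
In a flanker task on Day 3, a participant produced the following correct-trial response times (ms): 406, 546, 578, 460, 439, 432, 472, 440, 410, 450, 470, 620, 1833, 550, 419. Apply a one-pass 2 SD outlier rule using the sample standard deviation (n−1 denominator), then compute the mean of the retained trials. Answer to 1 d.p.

n = 15, ΣRT = 8525, M = 568.333
Σ(x−M)² = 1773173.33; s = √(1773173.33/14) = 355.887
Cutoffs: 568.333 ± 2·355.887 → [-143.4, 1280.1]
Outside: 1833 → excluded.
Retained (n=14): Σ = 6692, mean = 6692/14 = 478.000

478.0 ms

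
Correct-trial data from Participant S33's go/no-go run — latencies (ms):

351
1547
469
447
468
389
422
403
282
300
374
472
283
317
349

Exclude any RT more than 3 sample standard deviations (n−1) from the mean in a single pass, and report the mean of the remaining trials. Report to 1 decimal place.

n = 15, ΣRT = 6873, M = 458.200
Σ(x−M)² = 1332372.40; s = √(1332372.40/14) = 308.495
Cutoffs: 458.200 ± 3·308.495 → [-467.3, 1383.7]
Outside: 1547 → excluded.
Retained (n=14): Σ = 5326, mean = 5326/14 = 380.429

380.4 ms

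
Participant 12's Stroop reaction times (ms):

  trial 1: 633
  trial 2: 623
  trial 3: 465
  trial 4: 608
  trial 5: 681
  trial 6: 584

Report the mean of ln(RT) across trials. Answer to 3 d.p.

ln(RT): 6.4505, 6.4345, 6.1420, 6.4102, 6.5236, 6.3699
Σ ln(RT) = 38.3307
Mean = 38.3307/6 = 6.38845

6.388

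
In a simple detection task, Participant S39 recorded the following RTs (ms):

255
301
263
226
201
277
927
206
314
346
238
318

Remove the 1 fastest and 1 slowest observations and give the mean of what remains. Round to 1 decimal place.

Sorted: 201, 206, 226, 238, 255, 263, 277, 301, 314, 318, 346, 927
Drop lowest 1 (201) and highest 1 (927)
Remaining (n=10): Σ = 2744, mean = 2744/10 = 274.400

274.4 ms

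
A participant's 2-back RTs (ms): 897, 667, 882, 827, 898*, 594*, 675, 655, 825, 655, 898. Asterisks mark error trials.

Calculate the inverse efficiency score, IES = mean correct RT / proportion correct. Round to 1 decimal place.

948.0 ms

Correct trials (n=9): 897, 667, 882, 827, 675, 655, 825, 655, 898
Mean correct RT = 6981/9 = 775.6667 ms
Proportion correct = 9/11
IES = 775.6667 / (9/11) = 948.037 ms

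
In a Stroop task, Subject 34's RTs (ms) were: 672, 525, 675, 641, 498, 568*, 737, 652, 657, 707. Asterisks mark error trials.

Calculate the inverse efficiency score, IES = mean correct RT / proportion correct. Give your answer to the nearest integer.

712 ms

Correct trials (n=9): 672, 525, 675, 641, 498, 737, 652, 657, 707
Mean correct RT = 5764/9 = 640.4444 ms
Proportion correct = 9/10
IES = 640.4444 / (9/10) = 711.605 ms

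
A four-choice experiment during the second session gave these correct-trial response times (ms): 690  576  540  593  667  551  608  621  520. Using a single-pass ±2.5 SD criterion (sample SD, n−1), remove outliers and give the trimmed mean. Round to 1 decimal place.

596.2 ms

n = 9, ΣRT = 5366, M = 596.222
Σ(x−M)² = 25991.56; s = √(25991.56/8) = 57.000
Cutoffs: 596.222 ± 2.5·57.000 → [453.7, 738.7]
No RTs fall outside the cutoffs; all 9 retained. Mean = 5366/9 = 596.222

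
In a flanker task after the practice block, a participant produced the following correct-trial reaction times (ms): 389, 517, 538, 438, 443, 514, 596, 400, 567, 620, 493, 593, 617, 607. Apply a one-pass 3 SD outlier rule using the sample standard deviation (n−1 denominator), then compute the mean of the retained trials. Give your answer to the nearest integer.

n = 14, ΣRT = 7332, M = 523.714
Σ(x−M)² = 85410.86; s = √(85410.86/13) = 81.056
Cutoffs: 523.714 ± 3·81.056 → [280.5, 766.9]
No RTs fall outside the cutoffs; all 14 retained. Mean = 7332/14 = 523.714

524 ms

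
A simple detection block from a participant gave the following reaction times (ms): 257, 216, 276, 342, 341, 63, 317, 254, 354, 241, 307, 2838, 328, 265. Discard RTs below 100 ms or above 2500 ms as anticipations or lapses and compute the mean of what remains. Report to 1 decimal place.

291.5 ms

Excluded: 63, 2838
Retained (n=12): Σ = 3498
Mean = 3498/12 = 291.5000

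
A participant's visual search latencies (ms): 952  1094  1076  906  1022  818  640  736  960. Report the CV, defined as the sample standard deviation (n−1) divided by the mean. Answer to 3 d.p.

n = 9, Σ = 8204, M = 911.5556
Σ(x−M)² = 189854.222; s = √(189854.222/8) = 154.0512
CV = 154.0512 / 911.5556 = 0.16900

0.169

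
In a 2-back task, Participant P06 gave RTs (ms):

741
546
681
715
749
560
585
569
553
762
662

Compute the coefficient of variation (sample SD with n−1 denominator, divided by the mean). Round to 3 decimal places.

n = 11, Σ = 7123, M = 647.5455
Σ(x−M)² = 75000.727; s = √(75000.727/10) = 86.6030
CV = 86.6030 / 647.5455 = 0.13374

0.134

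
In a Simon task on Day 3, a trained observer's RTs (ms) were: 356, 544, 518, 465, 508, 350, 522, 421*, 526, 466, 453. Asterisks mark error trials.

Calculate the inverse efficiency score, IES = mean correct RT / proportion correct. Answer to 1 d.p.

517.9 ms

Correct trials (n=10): 356, 544, 518, 465, 508, 350, 522, 526, 466, 453
Mean correct RT = 4708/10 = 470.8000 ms
Proportion correct = 10/11
IES = 470.8000 / (10/11) = 517.880 ms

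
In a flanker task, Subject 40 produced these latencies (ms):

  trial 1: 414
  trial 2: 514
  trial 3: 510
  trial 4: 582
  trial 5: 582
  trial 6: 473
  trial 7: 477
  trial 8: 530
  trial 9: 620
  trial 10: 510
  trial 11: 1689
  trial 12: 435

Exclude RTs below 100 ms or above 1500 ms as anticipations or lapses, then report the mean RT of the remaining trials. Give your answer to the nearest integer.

513 ms

Excluded: 1689
Retained (n=11): Σ = 5647
Mean = 5647/11 = 513.3636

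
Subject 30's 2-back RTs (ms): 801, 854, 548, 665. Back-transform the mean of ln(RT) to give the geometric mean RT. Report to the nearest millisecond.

ln(RT): 6.6859, 6.7499, 6.3063, 6.4998
Mean ln(RT) = 26.2419/4 = 6.56046
Geometric mean = exp(6.56046) = 706.60 ms

707 ms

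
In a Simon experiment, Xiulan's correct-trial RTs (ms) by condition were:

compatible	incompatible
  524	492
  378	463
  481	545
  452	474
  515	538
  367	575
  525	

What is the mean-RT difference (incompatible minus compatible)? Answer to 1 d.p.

M(compatible) = 3242/7 = 463.143
M(incompatible) = 3087/6 = 514.500
Difference = 514.500 − 463.143 = 51.357 ms

51.4 ms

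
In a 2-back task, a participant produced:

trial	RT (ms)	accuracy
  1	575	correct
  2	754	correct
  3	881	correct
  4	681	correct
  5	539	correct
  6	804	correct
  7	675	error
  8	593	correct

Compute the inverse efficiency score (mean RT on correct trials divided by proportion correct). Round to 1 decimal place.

Correct trials (n=7): 575, 754, 881, 681, 539, 804, 593
Mean correct RT = 4827/7 = 689.5714 ms
Proportion correct = 7/8
IES = 689.5714 / (7/8) = 788.082 ms

788.1 ms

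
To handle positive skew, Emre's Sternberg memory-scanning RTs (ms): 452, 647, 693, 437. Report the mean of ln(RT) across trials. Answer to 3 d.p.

6.302

ln(RT): 6.1137, 6.4723, 6.5410, 6.0799
Σ ln(RT) = 25.2070
Mean = 25.2070/4 = 6.30175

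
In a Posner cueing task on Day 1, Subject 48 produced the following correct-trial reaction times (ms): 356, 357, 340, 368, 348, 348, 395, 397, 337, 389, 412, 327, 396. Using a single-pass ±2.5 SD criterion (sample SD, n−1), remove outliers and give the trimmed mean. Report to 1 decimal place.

366.9 ms

n = 13, ΣRT = 4770, M = 366.923
Σ(x−M)² = 9206.92; s = √(9206.92/12) = 27.699
Cutoffs: 366.923 ± 2.5·27.699 → [297.7, 436.2]
No RTs fall outside the cutoffs; all 13 retained. Mean = 4770/13 = 366.923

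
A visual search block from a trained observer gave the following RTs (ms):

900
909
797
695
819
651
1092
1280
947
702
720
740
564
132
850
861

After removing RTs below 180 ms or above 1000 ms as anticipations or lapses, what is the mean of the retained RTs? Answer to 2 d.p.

781.15 ms

Excluded: 132, 1092, 1280
Retained (n=13): Σ = 10155
Mean = 10155/13 = 781.1538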